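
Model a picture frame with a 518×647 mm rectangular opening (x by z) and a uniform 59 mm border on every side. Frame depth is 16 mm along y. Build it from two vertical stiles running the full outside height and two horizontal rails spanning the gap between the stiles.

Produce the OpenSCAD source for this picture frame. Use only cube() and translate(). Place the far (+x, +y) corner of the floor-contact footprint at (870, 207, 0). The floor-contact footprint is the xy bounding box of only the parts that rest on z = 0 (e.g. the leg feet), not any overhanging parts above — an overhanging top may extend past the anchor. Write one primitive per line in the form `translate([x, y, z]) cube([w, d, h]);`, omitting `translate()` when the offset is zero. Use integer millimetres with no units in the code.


translate([234, 191, 0]) cube([59, 16, 765]);
translate([811, 191, 0]) cube([59, 16, 765]);
translate([293, 191, 0]) cube([518, 16, 59]);
translate([293, 191, 706]) cube([518, 16, 59]);


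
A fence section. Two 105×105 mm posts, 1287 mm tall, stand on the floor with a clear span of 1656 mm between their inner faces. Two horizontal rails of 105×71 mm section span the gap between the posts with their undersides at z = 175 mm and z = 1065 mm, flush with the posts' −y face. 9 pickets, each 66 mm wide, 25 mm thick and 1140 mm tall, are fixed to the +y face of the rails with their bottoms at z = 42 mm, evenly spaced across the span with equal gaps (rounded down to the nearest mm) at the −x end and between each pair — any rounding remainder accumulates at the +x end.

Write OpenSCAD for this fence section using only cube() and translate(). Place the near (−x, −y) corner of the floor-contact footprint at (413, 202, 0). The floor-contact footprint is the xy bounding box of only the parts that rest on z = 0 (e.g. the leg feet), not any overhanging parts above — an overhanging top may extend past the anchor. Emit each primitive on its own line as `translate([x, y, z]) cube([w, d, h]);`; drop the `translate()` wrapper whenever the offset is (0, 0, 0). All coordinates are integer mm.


translate([413, 202, 0]) cube([105, 105, 1287]);
translate([2174, 202, 0]) cube([105, 105, 1287]);
translate([518, 202, 175]) cube([1656, 105, 71]);
translate([518, 202, 1065]) cube([1656, 105, 71]);
translate([624, 307, 42]) cube([66, 25, 1140]);
translate([796, 307, 42]) cube([66, 25, 1140]);
translate([968, 307, 42]) cube([66, 25, 1140]);
translate([1140, 307, 42]) cube([66, 25, 1140]);
translate([1312, 307, 42]) cube([66, 25, 1140]);
translate([1484, 307, 42]) cube([66, 25, 1140]);
translate([1656, 307, 42]) cube([66, 25, 1140]);
translate([1828, 307, 42]) cube([66, 25, 1140]);
translate([2000, 307, 42]) cube([66, 25, 1140]);


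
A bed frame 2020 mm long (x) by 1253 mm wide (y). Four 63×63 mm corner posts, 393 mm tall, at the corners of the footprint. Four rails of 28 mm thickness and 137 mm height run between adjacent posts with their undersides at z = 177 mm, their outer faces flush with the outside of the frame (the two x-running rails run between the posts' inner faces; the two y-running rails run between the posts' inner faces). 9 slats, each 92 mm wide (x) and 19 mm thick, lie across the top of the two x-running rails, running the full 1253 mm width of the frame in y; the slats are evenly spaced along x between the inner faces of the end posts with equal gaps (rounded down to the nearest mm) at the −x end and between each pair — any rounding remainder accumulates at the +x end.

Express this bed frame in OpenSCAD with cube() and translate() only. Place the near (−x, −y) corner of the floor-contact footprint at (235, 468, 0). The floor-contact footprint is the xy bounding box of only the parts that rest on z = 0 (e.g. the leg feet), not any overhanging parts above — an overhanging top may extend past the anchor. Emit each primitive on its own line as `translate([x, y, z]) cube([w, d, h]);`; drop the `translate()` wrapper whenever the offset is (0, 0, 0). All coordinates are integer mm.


translate([235, 468, 0]) cube([63, 63, 393]);
translate([235, 1658, 0]) cube([63, 63, 393]);
translate([2192, 468, 0]) cube([63, 63, 393]);
translate([2192, 1658, 0]) cube([63, 63, 393]);
translate([298, 468, 177]) cube([1894, 28, 137]);
translate([298, 1693, 177]) cube([1894, 28, 137]);
translate([235, 531, 177]) cube([28, 1127, 137]);
translate([2227, 531, 177]) cube([28, 1127, 137]);
translate([404, 468, 314]) cube([92, 1253, 19]);
translate([602, 468, 314]) cube([92, 1253, 19]);
translate([800, 468, 314]) cube([92, 1253, 19]);
translate([998, 468, 314]) cube([92, 1253, 19]);
translate([1196, 468, 314]) cube([92, 1253, 19]);
translate([1394, 468, 314]) cube([92, 1253, 19]);
translate([1592, 468, 314]) cube([92, 1253, 19]);
translate([1790, 468, 314]) cube([92, 1253, 19]);
translate([1988, 468, 314]) cube([92, 1253, 19]);


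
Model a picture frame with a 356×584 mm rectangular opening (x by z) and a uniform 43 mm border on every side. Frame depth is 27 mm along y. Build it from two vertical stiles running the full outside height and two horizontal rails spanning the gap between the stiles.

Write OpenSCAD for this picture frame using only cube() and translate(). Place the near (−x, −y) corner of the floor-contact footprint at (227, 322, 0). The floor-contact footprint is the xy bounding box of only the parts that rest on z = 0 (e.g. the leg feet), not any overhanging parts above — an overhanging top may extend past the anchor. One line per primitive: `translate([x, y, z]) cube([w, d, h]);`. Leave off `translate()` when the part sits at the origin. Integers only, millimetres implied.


translate([227, 322, 0]) cube([43, 27, 670]);
translate([626, 322, 0]) cube([43, 27, 670]);
translate([270, 322, 0]) cube([356, 27, 43]);
translate([270, 322, 627]) cube([356, 27, 43]);


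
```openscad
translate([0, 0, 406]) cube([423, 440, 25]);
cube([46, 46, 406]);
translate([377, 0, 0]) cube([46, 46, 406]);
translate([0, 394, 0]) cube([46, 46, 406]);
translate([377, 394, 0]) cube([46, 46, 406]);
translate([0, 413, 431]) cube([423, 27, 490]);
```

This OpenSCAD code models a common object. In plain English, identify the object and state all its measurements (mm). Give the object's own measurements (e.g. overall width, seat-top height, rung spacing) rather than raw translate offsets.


A chair. The seat is a 423×440×25 mm slab with its top at z = 431 mm, on four 46×46 mm corner legs (flush with the seat edges, standing on z = 0). A flat backrest 27 mm thick, 490 mm tall, spans the full seat width and rises from the seat top along its +y edge, rear face flush with the rear of the seat.


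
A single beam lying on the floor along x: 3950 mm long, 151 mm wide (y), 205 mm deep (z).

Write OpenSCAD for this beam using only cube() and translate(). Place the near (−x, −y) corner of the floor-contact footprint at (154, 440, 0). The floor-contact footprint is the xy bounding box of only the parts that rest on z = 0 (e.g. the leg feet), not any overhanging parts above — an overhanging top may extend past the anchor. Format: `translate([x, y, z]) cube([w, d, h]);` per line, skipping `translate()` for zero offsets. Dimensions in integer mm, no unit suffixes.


translate([154, 440, 0]) cube([3950, 151, 205]);


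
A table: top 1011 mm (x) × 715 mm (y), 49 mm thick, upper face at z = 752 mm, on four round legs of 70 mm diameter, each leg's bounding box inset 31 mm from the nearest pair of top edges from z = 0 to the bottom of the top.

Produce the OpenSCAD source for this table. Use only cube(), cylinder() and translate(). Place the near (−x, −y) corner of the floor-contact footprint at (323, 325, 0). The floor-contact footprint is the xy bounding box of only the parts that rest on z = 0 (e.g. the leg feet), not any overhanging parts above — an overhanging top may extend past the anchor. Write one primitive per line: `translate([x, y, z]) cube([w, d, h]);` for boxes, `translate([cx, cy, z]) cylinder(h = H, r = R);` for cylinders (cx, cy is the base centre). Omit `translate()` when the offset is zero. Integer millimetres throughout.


// leg_h = 752 - 49 = 703
translate([292, 294, 703]) cube([1011, 715, 49]);
translate([358, 360, 0]) cylinder(h = 703, r = 35);
translate([1237, 360, 0]) cylinder(h = 703, r = 35);
translate([358, 943, 0]) cylinder(h = 703, r = 35);
translate([1237, 943, 0]) cylinder(h = 703, r = 35);


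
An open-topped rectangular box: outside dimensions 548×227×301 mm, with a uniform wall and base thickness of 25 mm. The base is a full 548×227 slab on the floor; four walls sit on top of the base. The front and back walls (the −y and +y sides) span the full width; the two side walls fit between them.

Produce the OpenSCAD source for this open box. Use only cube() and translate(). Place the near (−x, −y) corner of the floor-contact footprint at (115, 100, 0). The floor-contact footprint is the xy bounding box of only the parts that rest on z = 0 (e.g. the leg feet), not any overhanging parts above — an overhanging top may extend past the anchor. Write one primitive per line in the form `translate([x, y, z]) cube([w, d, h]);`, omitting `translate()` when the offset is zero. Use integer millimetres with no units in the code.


translate([115, 100, 0]) cube([548, 227, 25]);
translate([115, 100, 25]) cube([548, 25, 276]);
translate([115, 302, 25]) cube([548, 25, 276]);
translate([115, 125, 25]) cube([25, 177, 276]);
translate([638, 125, 25]) cube([25, 177, 276]);


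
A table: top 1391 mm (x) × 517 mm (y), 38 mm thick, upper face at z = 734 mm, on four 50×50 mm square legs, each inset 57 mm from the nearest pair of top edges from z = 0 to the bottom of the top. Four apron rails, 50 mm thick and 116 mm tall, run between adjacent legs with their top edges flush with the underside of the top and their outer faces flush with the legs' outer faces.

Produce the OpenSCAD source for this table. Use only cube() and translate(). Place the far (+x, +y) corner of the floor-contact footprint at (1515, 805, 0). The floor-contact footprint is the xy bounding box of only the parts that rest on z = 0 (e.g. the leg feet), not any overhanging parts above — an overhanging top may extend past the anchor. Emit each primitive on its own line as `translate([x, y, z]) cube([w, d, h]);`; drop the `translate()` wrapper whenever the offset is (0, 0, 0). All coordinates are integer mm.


// leg_h = 734 - 38 = 696
// apron z = 696 - 116 = 580
translate([181, 345, 696]) cube([1391, 517, 38]);
translate([238, 402, 0]) cube([50, 50, 696]);
translate([1465, 402, 0]) cube([50, 50, 696]);
translate([238, 755, 0]) cube([50, 50, 696]);
translate([1465, 755, 0]) cube([50, 50, 696]);
translate([288, 402, 580]) cube([1177, 50, 116]);
translate([288, 755, 580]) cube([1177, 50, 116]);
translate([238, 452, 580]) cube([50, 303, 116]);
translate([1465, 452, 580]) cube([50, 303, 116]);


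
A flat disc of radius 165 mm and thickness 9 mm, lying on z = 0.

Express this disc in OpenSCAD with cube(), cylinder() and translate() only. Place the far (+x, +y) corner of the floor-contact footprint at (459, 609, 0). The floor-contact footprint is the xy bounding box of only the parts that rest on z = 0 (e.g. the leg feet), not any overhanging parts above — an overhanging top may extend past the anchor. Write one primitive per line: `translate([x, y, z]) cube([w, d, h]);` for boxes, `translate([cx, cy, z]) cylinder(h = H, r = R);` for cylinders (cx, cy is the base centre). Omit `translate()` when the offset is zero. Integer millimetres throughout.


translate([294, 444, 0]) cylinder(h = 9, r = 165);


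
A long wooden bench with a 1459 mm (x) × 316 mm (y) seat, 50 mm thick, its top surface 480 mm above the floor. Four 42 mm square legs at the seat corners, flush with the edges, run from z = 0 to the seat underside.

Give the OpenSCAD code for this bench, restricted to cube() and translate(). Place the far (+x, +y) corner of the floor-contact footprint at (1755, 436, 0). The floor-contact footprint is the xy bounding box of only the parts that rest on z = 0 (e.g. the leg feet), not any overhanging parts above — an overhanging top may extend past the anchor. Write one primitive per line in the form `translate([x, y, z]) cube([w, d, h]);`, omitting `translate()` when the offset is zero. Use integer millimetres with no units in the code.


translate([296, 120, 430]) cube([1459, 316, 50]);
translate([296, 120, 0]) cube([42, 42, 430]);
translate([296, 394, 0]) cube([42, 42, 430]);
translate([1713, 120, 0]) cube([42, 42, 430]);
translate([1713, 394, 0]) cube([42, 42, 430]);


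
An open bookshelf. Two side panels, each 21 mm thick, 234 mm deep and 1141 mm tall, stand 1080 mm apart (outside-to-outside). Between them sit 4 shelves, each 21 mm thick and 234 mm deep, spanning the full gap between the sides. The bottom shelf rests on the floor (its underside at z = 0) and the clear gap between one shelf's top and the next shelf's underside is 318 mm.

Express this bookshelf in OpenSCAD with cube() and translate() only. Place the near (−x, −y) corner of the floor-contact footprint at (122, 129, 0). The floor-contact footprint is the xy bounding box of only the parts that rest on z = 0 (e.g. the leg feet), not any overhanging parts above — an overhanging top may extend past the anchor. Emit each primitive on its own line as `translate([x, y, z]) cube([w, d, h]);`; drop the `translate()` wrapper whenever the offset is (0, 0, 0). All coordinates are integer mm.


translate([122, 129, 0]) cube([21, 234, 1141]);
translate([1181, 129, 0]) cube([21, 234, 1141]);
translate([143, 129, 0]) cube([1038, 234, 21]);
translate([143, 129, 339]) cube([1038, 234, 21]);
translate([143, 129, 678]) cube([1038, 234, 21]);
translate([143, 129, 1017]) cube([1038, 234, 21]);


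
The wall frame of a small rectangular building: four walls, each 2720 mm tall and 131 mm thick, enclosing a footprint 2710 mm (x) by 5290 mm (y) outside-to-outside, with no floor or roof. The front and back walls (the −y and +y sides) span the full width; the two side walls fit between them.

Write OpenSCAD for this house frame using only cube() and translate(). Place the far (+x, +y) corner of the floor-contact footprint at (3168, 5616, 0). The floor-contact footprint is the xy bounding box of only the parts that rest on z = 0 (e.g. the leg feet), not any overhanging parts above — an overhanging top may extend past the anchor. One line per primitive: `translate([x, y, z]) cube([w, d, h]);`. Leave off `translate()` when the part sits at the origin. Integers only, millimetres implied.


translate([458, 326, 0]) cube([2710, 131, 2720]);
translate([458, 5485, 0]) cube([2710, 131, 2720]);
translate([458, 457, 0]) cube([131, 5028, 2720]);
translate([3037, 457, 0]) cube([131, 5028, 2720]);


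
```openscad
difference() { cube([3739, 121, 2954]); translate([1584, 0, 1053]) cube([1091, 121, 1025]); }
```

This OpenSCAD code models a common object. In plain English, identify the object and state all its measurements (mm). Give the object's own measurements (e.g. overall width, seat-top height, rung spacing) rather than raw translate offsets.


A wall 3739 mm long (x), 121 mm thick (y), 2954 mm tall, with a rectangular window opening cut through it. The opening is 1091 mm wide and 1025 mm tall; its sill is at z = 1053 mm and its near (−x) edge is 1584 mm from the wall's −x end. The opening passes through the full wall thickness.


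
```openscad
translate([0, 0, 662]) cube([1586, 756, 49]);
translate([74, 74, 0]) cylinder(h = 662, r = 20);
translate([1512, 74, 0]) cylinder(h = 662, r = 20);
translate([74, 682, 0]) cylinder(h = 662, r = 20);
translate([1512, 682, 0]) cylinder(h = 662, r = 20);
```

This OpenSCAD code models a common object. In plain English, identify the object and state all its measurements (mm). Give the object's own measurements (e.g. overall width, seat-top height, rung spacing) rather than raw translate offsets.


A rectangular dining table. The top is 1586×756×49 mm with its upper surface at z = 711 mm. It stands on four round legs of 40 mm diameter, each leg's bounding box inset 54 mm from the nearest pair of top edges, running from the floor to the underside of the top.


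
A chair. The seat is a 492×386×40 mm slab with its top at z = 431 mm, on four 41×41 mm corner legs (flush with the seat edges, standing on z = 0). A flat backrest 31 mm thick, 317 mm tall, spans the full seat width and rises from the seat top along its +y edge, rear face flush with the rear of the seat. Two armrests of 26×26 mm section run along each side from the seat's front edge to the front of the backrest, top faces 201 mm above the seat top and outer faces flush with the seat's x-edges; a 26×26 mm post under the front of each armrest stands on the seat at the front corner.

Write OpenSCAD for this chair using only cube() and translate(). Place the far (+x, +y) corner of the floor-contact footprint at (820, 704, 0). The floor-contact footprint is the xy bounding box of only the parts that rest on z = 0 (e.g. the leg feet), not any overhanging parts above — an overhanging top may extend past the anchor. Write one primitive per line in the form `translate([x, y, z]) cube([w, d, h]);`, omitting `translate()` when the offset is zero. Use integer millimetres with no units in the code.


translate([328, 318, 391]) cube([492, 386, 40]);
translate([328, 318, 0]) cube([41, 41, 391]);
translate([779, 318, 0]) cube([41, 41, 391]);
translate([328, 663, 0]) cube([41, 41, 391]);
translate([779, 663, 0]) cube([41, 41, 391]);
translate([328, 673, 431]) cube([492, 31, 317]);
translate([328, 318, 606]) cube([26, 355, 26]);
translate([794, 318, 606]) cube([26, 355, 26]);
translate([328, 318, 431]) cube([26, 26, 175]);
translate([794, 318, 431]) cube([26, 26, 175]);


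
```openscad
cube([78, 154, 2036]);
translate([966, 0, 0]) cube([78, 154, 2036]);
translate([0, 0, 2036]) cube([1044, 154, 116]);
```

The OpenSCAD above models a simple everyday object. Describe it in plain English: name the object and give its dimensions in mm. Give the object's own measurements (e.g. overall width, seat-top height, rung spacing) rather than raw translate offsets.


A door frame. The clear opening is 888 mm wide and 2036 mm high. Two 78 mm wide jambs, 154 mm deep, stand either side of the opening from the floor to the top of the opening. A 116 mm thick head sits across the top of both jambs, spanning the full outside width of the frame.


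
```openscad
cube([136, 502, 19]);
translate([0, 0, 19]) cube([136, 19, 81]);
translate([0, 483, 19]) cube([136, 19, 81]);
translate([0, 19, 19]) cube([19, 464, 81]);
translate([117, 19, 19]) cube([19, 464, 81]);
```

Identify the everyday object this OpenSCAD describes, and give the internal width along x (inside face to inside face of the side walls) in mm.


An open box. The internal width is 98 mm.

A 136×502 base slab with four walls standing on it — an open box. The base is 136 mm wide and the walls are 19 mm thick, so the internal width is 136 − 2 × 19 = 98 mm.


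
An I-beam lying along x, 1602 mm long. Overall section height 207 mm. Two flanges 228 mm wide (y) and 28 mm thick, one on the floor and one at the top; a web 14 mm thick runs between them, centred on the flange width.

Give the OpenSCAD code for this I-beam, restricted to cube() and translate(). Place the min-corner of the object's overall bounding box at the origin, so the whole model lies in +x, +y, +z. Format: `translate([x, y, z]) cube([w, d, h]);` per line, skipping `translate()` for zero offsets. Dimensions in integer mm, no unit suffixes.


cube([1602, 228, 28]);
translate([0, 107, 28]) cube([1602, 14, 151]);
translate([0, 0, 179]) cube([1602, 228, 28]);


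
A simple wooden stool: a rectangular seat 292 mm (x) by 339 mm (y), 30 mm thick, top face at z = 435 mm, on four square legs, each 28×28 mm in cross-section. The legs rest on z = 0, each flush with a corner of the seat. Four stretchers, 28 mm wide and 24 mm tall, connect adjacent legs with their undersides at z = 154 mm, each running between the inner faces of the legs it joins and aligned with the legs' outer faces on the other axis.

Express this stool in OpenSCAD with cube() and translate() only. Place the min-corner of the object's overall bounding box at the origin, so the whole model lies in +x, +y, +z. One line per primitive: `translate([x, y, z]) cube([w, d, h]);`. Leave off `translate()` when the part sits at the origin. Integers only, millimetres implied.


translate([0, 0, 405]) cube([292, 339, 30]);
cube([28, 28, 405]);
translate([264, 0, 0]) cube([28, 28, 405]);
translate([0, 311, 0]) cube([28, 28, 405]);
translate([264, 311, 0]) cube([28, 28, 405]);
translate([28, 0, 154]) cube([236, 28, 24]);
translate([28, 311, 154]) cube([236, 28, 24]);
translate([0, 28, 154]) cube([28, 283, 24]);
translate([264, 28, 154]) cube([28, 283, 24]);


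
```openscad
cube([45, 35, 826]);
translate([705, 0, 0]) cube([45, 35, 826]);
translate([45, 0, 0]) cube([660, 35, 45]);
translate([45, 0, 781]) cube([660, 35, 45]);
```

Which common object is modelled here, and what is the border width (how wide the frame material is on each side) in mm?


A picture frame. The border width is 45 mm.

Four thin pieces enclosing a rectangular opening — a picture frame. The two full-height stiles are 826 mm tall; the top rail sits at z = 781 and is 45 mm tall, so the border above the opening is 826 − 781 = 45 mm, matching the stile x-width.


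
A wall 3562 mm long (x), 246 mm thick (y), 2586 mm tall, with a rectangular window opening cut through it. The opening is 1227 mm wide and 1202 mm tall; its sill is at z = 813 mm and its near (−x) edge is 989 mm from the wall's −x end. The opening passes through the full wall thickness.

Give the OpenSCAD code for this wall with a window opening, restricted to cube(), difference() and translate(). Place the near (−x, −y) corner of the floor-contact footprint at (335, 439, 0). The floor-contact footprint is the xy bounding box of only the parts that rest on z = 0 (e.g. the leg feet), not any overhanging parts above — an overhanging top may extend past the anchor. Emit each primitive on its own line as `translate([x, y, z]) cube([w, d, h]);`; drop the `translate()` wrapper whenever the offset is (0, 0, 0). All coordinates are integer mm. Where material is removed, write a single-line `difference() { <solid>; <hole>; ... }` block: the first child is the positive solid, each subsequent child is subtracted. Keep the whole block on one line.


difference() { translate([335, 439, 0]) cube([3562, 246, 2586]); translate([1324, 439, 813]) cube([1227, 246, 1202]); }


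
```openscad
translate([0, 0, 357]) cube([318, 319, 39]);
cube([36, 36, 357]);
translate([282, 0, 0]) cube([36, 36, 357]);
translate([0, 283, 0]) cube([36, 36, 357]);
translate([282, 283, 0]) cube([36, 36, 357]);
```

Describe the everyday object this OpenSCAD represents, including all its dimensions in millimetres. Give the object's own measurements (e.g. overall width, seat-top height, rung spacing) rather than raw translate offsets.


A four-legged stool. The seat is a 318×319×39 mm slab whose top surface is at z = 396 mm; four square legs, each 36×36 mm in cross-section, run from the floor (z = 0) to the underside of the seat, each flush with a corner of the seat.


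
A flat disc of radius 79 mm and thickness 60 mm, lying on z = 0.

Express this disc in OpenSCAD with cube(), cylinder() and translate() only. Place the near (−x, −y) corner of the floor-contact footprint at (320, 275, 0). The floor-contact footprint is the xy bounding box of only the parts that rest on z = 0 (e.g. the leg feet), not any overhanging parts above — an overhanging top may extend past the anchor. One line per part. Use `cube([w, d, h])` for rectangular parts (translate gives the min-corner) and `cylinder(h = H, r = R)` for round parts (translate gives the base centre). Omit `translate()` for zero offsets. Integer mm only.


translate([399, 354, 0]) cylinder(h = 60, r = 79);


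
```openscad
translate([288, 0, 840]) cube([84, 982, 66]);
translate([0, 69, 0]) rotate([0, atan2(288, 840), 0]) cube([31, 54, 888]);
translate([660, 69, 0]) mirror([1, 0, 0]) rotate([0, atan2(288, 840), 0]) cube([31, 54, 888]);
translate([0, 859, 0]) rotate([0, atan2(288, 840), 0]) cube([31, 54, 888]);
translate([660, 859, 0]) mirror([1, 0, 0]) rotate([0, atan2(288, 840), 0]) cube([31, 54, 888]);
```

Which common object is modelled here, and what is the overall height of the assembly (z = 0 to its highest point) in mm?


A sawhorse. The overall height is 906 mm.

A beam across two mirrored pairs of raked legs — a sawhorse. The beam's underside is at z = 840 (matching the legs' vertical rise in atan2(288, 840)) and the beam is 66 mm tall, so its top is at 840 + 66 = 906 mm. The raked legs top out at the beam's underside, so that is the highest point.


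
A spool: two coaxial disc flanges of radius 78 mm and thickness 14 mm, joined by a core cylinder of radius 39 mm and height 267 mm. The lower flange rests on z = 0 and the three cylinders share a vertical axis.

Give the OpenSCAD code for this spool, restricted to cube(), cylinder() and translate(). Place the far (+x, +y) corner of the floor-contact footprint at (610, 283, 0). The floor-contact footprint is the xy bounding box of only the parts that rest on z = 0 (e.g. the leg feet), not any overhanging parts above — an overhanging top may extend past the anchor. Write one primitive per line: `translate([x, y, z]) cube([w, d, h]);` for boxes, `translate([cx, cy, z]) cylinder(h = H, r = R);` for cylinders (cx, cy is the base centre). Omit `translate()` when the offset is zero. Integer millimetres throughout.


translate([532, 205, 0]) cylinder(h = 14, r = 78);
translate([532, 205, 14]) cylinder(h = 267, r = 39);
translate([532, 205, 281]) cylinder(h = 14, r = 78);


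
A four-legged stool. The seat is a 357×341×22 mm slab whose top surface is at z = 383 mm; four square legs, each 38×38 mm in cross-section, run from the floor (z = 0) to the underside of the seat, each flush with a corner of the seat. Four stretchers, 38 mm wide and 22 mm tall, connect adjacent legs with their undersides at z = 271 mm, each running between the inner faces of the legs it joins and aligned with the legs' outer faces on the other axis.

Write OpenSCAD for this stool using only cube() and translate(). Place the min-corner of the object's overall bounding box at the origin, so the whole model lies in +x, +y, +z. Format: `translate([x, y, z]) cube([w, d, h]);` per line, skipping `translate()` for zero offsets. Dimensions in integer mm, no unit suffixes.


// leg_h = 383 - 22 = 361
// stretcher span = 357 - 2*38 = 281
translate([0, 0, 361]) cube([357, 341, 22]);
cube([38, 38, 361]);
translate([319, 0, 0]) cube([38, 38, 361]);
translate([0, 303, 0]) cube([38, 38, 361]);
translate([319, 303, 0]) cube([38, 38, 361]);
translate([38, 0, 271]) cube([281, 38, 22]);
translate([38, 303, 271]) cube([281, 38, 22]);
translate([0, 38, 271]) cube([38, 265, 22]);
translate([319, 38, 271]) cube([38, 265, 22]);


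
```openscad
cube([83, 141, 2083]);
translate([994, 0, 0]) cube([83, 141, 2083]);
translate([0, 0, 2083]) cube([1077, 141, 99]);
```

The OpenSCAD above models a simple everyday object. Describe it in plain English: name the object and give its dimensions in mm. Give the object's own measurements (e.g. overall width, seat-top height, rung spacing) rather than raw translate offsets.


A door frame. The clear opening is 911 mm wide and 2083 mm high. Two 83 mm wide jambs, 141 mm deep, stand either side of the opening from the floor to the top of the opening. A 99 mm thick head sits across the top of both jambs, spanning the full outside width of the frame.


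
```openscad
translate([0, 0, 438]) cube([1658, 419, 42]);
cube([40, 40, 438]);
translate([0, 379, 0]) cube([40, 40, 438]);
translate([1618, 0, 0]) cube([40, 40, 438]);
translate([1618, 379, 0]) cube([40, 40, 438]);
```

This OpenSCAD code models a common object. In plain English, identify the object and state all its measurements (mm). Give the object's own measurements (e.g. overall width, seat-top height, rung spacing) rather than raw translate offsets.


A bench: a 1658×419 mm seat slab, 42 mm thick, top at z = 480 mm, on four 40×40 mm square legs flush with the seat corners and standing on z = 0.


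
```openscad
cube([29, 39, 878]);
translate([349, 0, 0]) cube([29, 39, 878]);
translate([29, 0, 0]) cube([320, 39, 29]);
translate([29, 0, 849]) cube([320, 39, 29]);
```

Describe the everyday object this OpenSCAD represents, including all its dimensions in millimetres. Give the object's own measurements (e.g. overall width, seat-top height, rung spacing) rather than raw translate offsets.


A rectangular picture frame lying in the x–z plane (depth along y). The opening is 320 mm wide (x) by 820 mm tall (z), surrounded by a border 29 mm wide on all four sides. The frame is 39 mm deep and is made of two full-height vertical stiles with two horizontal rails fitted between them.


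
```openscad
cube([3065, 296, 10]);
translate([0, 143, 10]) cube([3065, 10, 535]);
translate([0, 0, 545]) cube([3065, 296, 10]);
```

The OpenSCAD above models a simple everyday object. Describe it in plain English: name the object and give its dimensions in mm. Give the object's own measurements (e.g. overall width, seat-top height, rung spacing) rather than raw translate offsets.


An I-beam lying along x, 3065 mm long. Overall section height 555 mm. Two flanges 296 mm wide (y) and 10 mm thick, one on the floor and one at the top; a web 10 mm thick runs between them, centred on the flange width.


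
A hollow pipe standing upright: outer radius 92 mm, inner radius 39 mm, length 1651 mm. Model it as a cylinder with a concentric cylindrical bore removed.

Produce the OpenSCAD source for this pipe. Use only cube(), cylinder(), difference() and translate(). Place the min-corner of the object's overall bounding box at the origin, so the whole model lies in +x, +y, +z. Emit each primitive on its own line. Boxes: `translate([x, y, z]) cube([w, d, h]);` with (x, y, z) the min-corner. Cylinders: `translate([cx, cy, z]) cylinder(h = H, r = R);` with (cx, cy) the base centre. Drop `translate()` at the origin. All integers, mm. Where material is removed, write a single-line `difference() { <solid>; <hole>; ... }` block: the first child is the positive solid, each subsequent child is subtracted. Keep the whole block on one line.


difference() { translate([92, 92, 0]) cylinder(h = 1651, r = 92); translate([92, 92, 0]) cylinder(h = 1651, r = 39); }


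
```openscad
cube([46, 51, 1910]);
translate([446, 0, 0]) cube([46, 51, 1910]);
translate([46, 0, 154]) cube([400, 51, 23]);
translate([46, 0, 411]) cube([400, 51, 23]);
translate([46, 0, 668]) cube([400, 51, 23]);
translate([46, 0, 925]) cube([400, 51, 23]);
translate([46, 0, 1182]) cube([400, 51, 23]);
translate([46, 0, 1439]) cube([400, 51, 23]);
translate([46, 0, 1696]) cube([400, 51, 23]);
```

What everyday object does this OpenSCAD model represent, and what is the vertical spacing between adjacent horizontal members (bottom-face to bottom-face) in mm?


A ladder. The rung spacing is 257 mm.

Two tall 46×51 posts with 7 short bars between them — a ladder. Adjacent rungs sit at z = 154 and z = 411, so the spacing is 411 − 154 = 257 mm.


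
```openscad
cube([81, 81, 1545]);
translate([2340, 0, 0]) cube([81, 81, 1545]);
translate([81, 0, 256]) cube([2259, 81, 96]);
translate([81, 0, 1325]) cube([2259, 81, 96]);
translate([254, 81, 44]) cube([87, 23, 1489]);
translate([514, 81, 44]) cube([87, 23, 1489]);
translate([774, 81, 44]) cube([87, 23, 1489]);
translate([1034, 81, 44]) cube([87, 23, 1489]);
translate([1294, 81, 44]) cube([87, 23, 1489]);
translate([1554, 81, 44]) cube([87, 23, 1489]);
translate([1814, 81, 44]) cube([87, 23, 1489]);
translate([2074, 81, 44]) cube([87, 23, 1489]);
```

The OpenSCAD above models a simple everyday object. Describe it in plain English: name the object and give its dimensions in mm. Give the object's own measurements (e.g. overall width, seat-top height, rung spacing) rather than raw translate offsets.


A fence section. Two 81×81 mm posts, 1545 mm tall, stand on the floor with a clear span of 2259 mm between their inner faces. Two horizontal rails of 81×96 mm section span the gap between the posts with their undersides at z = 256 mm and z = 1325 mm, flush with the posts' −y face. 8 pickets, each 87 mm wide, 23 mm thick and 1489 mm tall, are fixed to the +y face of the rails with their bottoms at z = 44 mm, spaced across the span with a 173 mm gap after the −x post and between neighbouring pickets, with 179 mm left before the +x post.


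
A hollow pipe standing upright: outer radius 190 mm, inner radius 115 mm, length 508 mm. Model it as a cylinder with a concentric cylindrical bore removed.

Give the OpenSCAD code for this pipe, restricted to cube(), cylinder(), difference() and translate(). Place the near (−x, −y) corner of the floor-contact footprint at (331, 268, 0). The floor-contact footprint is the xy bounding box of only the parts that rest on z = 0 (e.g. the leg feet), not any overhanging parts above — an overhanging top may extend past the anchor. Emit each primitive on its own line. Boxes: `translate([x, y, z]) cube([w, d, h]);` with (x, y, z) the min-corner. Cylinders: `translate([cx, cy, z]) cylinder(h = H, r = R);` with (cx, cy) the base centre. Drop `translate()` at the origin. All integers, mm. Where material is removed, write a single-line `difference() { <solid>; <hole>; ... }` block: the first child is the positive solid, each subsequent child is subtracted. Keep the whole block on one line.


difference() { translate([521, 458, 0]) cylinder(h = 508, r = 190); translate([521, 458, 0]) cylinder(h = 508, r = 115); }


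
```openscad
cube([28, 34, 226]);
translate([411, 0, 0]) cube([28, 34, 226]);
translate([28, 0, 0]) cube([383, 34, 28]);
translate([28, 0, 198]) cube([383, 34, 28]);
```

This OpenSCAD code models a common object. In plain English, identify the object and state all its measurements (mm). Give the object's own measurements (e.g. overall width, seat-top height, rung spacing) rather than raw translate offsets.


A rectangular picture frame lying in the x–z plane (depth along y). The opening is 383 mm wide (x) by 170 mm tall (z), surrounded by a border 28 mm wide on all four sides. The frame is 34 mm deep and is made of two full-height vertical stiles with two horizontal rails fitted between them.


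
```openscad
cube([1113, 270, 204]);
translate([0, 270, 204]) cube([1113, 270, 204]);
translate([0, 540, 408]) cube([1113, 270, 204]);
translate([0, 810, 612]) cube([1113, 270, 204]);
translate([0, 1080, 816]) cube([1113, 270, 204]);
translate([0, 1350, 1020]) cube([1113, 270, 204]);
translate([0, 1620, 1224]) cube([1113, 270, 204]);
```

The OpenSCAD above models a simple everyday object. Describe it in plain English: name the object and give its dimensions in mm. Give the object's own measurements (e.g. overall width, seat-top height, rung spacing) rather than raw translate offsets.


A straight staircase of 7 solid steps. Each step is 1113 mm wide (x), 270 mm deep (y, the going) and 204 mm tall (the rise). The first step rests on the floor; each subsequent step sits one going further in +y and one rise higher in +z, directly behind and above the previous step with no overlap.


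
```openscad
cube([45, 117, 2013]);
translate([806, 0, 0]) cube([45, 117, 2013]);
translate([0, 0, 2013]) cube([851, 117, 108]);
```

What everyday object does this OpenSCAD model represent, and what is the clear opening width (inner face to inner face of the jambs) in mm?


A door frame. The clear opening width is 761 mm.

Two 2013 mm tall posts with a header on top — a door frame. The left jamb is 45 mm wide at x = 0; the right jamb starts at x = 806. The clear opening is 806 − 45 = 761 mm.


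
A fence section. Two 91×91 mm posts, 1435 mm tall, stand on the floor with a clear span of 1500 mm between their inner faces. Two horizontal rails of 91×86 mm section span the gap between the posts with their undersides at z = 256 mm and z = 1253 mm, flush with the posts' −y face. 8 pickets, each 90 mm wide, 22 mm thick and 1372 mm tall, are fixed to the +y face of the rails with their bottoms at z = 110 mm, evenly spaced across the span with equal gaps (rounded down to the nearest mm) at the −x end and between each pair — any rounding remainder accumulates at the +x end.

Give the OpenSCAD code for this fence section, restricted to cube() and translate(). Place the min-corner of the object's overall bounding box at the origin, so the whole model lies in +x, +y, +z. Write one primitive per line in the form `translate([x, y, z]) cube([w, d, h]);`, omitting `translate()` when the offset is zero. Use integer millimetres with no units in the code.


cube([91, 91, 1435]);
translate([1591, 0, 0]) cube([91, 91, 1435]);
translate([91, 0, 256]) cube([1500, 91, 86]);
translate([91, 0, 1253]) cube([1500, 91, 86]);
translate([177, 91, 110]) cube([90, 22, 1372]);
translate([353, 91, 110]) cube([90, 22, 1372]);
translate([529, 91, 110]) cube([90, 22, 1372]);
translate([705, 91, 110]) cube([90, 22, 1372]);
translate([881, 91, 110]) cube([90, 22, 1372]);
translate([1057, 91, 110]) cube([90, 22, 1372]);
translate([1233, 91, 110]) cube([90, 22, 1372]);
translate([1409, 91, 110]) cube([90, 22, 1372]);


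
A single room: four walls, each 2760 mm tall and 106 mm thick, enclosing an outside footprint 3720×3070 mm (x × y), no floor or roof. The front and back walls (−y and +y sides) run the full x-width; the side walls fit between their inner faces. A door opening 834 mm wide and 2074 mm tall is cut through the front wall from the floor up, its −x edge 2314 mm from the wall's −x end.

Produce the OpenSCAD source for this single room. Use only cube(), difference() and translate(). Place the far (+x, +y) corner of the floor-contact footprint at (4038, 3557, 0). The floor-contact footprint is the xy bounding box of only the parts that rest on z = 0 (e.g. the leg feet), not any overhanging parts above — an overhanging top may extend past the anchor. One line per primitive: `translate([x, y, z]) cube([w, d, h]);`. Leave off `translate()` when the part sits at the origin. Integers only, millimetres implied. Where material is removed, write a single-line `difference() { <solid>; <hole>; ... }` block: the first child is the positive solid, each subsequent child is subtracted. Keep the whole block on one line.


difference() { translate([318, 487, 0]) cube([3720, 106, 2760]); translate([2632, 487, 0]) cube([834, 106, 2074]); }
translate([318, 3451, 0]) cube([3720, 106, 2760]);
translate([318, 593, 0]) cube([106, 2858, 2760]);
translate([3932, 593, 0]) cube([106, 2858, 2760]);


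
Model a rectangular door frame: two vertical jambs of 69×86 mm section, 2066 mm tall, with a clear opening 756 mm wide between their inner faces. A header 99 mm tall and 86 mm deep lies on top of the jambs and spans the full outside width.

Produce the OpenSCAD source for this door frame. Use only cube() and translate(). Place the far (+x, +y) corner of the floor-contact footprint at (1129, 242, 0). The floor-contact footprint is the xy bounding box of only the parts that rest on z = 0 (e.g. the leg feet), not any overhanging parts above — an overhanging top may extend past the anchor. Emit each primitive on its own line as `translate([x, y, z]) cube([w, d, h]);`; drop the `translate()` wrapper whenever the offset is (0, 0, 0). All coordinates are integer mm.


translate([235, 156, 0]) cube([69, 86, 2066]);
translate([1060, 156, 0]) cube([69, 86, 2066]);
translate([235, 156, 2066]) cube([894, 86, 99]);


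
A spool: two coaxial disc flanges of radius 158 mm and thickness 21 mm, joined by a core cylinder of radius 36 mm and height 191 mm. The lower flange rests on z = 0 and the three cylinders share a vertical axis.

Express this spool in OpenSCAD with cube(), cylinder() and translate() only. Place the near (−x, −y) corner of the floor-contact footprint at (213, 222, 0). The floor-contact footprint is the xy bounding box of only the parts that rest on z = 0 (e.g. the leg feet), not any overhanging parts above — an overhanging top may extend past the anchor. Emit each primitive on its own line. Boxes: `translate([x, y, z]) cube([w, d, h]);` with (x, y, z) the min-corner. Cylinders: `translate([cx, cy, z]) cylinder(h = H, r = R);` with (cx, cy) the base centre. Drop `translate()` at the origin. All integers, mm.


translate([371, 380, 0]) cylinder(h = 21, r = 158);
translate([371, 380, 21]) cylinder(h = 191, r = 36);
translate([371, 380, 212]) cylinder(h = 21, r = 158);
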